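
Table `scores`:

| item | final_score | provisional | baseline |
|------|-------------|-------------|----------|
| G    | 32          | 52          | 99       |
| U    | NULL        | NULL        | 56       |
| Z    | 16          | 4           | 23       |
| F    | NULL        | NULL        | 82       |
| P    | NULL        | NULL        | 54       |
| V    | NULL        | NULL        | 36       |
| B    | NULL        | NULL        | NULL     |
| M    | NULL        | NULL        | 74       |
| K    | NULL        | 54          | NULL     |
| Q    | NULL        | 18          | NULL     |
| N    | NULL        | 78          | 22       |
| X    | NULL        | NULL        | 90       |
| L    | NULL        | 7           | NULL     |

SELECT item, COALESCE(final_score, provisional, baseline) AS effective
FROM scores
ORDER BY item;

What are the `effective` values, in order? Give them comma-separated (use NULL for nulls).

item=B: final_score=NULL, provisional=NULL, baseline=NULL (all NULL) → NULL
item=F: final_score=NULL, provisional=NULL, baseline=82 → 82
item=G: final_score=32 → 32
item=K: final_score=NULL, provisional=54 → 54
item=L: final_score=NULL, provisional=7 → 7
item=M: final_score=NULL, provisional=NULL, baseline=74 → 74
item=N: final_score=NULL, provisional=78 → 78
item=P: final_score=NULL, provisional=NULL, baseline=54 → 54
item=Q: final_score=NULL, provisional=18 → 18
item=U: final_score=NULL, provisional=NULL, baseline=56 → 56
item=V: final_score=NULL, provisional=NULL, baseline=36 → 36
item=X: final_score=NULL, provisional=NULL, baseline=90 → 90
item=Z: final_score=16 → 16

NULL, 82, 32, 54, 7, 74, 78, 54, 18, 56, 36, 90, 16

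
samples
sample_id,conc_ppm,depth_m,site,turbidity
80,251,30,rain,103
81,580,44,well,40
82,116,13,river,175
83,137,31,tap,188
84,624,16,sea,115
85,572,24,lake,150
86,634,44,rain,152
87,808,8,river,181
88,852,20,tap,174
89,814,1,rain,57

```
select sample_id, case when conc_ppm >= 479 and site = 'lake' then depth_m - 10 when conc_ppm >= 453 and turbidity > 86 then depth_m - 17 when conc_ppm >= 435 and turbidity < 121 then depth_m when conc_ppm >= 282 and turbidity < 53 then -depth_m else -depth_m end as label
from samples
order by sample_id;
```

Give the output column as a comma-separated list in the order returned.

sample_id=80: ELSE → -30
sample_id=81: conc_ppm >= 435 and turbidity < 121 → 44
sample_id=82: ELSE → -13
sample_id=83: ELSE → -31
sample_id=84: conc_ppm >= 453 and turbidity > 86 → -1
sample_id=85: conc_ppm >= 479 and site = 'lake' → 14
sample_id=86: conc_ppm >= 453 and turbidity > 86 → 27
sample_id=87: conc_ppm >= 453 and turbidity > 86 → -9
sample_id=88: conc_ppm >= 453 and turbidity > 86 → 3
sample_id=89: conc_ppm >= 435 and turbidity < 121 → 1

-30, 44, -13, -31, -1, 14, 27, -9, 3, 1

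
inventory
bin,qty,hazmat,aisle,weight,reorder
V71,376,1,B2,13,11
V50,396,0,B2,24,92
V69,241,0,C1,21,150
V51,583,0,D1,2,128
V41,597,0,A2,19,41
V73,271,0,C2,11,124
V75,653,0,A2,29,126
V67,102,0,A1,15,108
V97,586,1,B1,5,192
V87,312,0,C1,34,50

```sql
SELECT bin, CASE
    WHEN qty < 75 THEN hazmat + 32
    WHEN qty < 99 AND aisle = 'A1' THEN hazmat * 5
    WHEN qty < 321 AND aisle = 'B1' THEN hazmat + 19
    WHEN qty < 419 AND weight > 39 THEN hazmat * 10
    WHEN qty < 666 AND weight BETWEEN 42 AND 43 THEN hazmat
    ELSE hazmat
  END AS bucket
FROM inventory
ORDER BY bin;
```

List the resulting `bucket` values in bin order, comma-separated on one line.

bin=V41: ELSE → 0
bin=V50: ELSE → 0
bin=V51: ELSE → 0
bin=V67: ELSE → 0
bin=V69: ELSE → 0
bin=V71: ELSE → 1
bin=V73: ELSE → 0
bin=V75: ELSE → 0
bin=V87: ELSE → 0
bin=V97: ELSE → 1

0, 0, 0, 0, 0, 1, 0, 0, 0, 1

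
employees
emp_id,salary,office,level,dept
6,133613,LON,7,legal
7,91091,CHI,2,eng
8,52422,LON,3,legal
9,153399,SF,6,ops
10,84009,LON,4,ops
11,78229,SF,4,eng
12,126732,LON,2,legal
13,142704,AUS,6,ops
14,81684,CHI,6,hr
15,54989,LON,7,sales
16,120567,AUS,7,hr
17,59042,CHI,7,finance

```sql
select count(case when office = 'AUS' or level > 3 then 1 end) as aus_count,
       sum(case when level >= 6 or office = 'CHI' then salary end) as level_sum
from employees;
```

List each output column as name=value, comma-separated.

[aus_count: office = 'AUS' or level > 3]
emp_id=6: ✓ → 1
emp_id=7: ✗
emp_id=8: ✗
emp_id=9: ✓ → 1
emp_id=10: ✓ → 1
emp_id=11: ✓ → 1
emp_id=12: ✗
emp_id=13: ✓ → 1
emp_id=14: ✓ → 1
emp_id=15: ✓ → 1
emp_id=16: ✓ → 1
emp_id=17: ✓ → 1
aus_count = COUNT(1, 1, 1, 1, 1, 1, 1, 1, 1) = 9
—
[level_sum: level >= 6 or office = 'CHI']
emp_id=6: ✓ → 133613
emp_id=7: ✓ → 91091
emp_id=8: ✗
emp_id=9: ✓ → 153399
emp_id=10: ✗
emp_id=11: ✗
emp_id=12: ✗
emp_id=13: ✓ → 142704
emp_id=14: ✓ → 81684
emp_id=15: ✓ → 54989
emp_id=16: ✓ → 120567
emp_id=17: ✓ → 59042
level_sum = 133613 + 91091 + 153399 + 142704 + 81684 + 54989 + 120567 + 59042 = 837089

aus_count=9, level_sum=837089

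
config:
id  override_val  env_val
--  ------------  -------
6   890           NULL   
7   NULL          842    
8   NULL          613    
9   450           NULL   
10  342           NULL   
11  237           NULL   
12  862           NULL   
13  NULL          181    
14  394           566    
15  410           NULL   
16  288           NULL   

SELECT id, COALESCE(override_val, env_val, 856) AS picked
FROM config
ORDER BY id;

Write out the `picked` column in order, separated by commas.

id=6: override_val=890 → 890
id=7: override_val=NULL, env_val=842 → 842
id=8: override_val=NULL, env_val=613 → 613
id=9: override_val=450 → 450
id=10: override_val=342 → 342
id=11: override_val=237 → 237
id=12: override_val=862 → 862
id=13: override_val=NULL, env_val=181 → 181
id=14: override_val=394 → 394
id=15: override_val=410 → 410
id=16: override_val=288 → 288

890, 842, 613, 450, 342, 237, 862, 181, 394, 410, 288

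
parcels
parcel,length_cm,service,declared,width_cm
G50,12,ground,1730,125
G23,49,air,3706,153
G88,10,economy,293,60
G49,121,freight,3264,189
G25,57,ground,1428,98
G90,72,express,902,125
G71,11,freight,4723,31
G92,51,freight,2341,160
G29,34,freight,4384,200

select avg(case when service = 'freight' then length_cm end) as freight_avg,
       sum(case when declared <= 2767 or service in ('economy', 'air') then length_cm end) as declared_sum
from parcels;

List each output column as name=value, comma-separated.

freight_avg=54.25, declared_sum=251

[freight_avg: service = 'freight']
parcel=G50: ✗
parcel=G23: ✗
parcel=G88: ✗
parcel=G49: ✓ → 121
parcel=G25: ✗
parcel=G90: ✗
parcel=G71: ✓ → 11
parcel=G92: ✓ → 51
parcel=G29: ✓ → 34
freight_avg = (121 + 11 + 51 + 34) / 4 = 54.25
—
[declared_sum: declared <= 2767 or service in ('economy', 'air')]
parcel=G50: ✓ → 12
parcel=G23: ✓ → 49
parcel=G88: ✓ → 10
parcel=G49: ✗
parcel=G25: ✓ → 57
parcel=G90: ✓ → 72
parcel=G71: ✗
parcel=G92: ✓ → 51
parcel=G29: ✗
declared_sum = 12 + 49 + 10 + 57 + 72 + 51 = 251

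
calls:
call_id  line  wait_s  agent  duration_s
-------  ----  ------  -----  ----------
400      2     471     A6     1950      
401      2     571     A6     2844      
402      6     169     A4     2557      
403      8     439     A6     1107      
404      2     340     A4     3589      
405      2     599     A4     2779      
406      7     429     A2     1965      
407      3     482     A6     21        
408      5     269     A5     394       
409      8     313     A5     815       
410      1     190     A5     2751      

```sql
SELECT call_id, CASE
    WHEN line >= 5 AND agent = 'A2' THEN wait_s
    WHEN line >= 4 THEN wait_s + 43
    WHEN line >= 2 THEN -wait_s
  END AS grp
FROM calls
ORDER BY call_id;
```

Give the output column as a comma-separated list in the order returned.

-471, -571, 212, 482, -340, -599, 429, -482, 312, 356, NULL

call_id=400: line >= 2 → -471
call_id=401: line >= 2 → -571
call_id=402: line >= 4 → 212
call_id=403: line >= 4 → 482
call_id=404: line >= 2 → -340
call_id=405: line >= 2 → -599
call_id=406: line >= 5 AND agent = 'A2' → 429
call_id=407: line >= 2 → -482
call_id=408: line >= 4 → 312
call_id=409: line >= 4 → 356
call_id=410: (no match → NULL) → NULL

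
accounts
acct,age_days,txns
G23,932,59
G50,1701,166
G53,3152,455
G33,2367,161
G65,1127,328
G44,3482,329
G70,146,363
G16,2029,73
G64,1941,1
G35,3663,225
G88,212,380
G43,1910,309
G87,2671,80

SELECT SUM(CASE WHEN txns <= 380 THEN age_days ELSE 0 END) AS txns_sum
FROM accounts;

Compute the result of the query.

acct=G23: ✓ → 932
acct=G50: ✓ → 1701
acct=G53: ✗
acct=G33: ✓ → 2367
acct=G65: ✓ → 1127
acct=G44: ✓ → 3482
acct=G70: ✓ → 146
acct=G16: ✓ → 2029
acct=G64: ✓ → 1941
acct=G35: ✓ → 3663
acct=G88: ✓ → 212
acct=G43: ✓ → 1910
acct=G87: ✓ → 2671
txns_sum = 932 + 1701 + 2367 + 1127 + 3482 + 146 + 2029 + 1941 + 3663 + 212 + 1910 + 2671 = 22181

22181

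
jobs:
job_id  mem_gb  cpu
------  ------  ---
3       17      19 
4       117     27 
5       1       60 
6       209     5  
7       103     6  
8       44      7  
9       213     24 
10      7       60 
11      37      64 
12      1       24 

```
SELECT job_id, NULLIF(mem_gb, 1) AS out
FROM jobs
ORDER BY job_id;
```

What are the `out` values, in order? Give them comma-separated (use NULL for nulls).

17, 117, NULL, 209, 103, 44, 213, 7, 37, NULL

job_id=3: mem_gb=17 vs 1: differ → 17
job_id=4: mem_gb=117 vs 1: differ → 117
job_id=5: mem_gb=1 vs 1: equal → NULL
job_id=6: mem_gb=209 vs 1: differ → 209
job_id=7: mem_gb=103 vs 1: differ → 103
job_id=8: mem_gb=44 vs 1: differ → 44
job_id=9: mem_gb=213 vs 1: differ → 213
job_id=10: mem_gb=7 vs 1: differ → 7
job_id=11: mem_gb=37 vs 1: differ → 37
job_id=12: mem_gb=1 vs 1: equal → NULL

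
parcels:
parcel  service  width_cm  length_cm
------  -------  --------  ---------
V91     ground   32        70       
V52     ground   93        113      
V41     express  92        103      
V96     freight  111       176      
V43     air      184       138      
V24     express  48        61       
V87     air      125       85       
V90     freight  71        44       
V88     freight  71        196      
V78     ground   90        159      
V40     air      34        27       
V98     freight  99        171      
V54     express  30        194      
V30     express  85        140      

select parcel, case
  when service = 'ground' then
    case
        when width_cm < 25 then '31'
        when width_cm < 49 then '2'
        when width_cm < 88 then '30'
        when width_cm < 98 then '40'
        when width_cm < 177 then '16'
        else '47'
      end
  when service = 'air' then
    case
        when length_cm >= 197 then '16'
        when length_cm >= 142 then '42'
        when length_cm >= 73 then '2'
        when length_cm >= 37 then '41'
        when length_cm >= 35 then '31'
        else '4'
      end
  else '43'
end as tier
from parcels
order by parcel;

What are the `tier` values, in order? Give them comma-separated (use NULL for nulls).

parcel=V24: service='express' → outer ELSE → 43
parcel=V30: service='express' → outer ELSE → 43
parcel=V40: service='air' → inner[ELSE] → 4
parcel=V41: service='express' → outer ELSE → 43
parcel=V43: service='air' → inner[length_cm >= 73] → 2
parcel=V52: service='ground' → inner[width_cm < 98] → 40
parcel=V54: service='express' → outer ELSE → 43
parcel=V78: service='ground' → inner[width_cm < 98] → 40
parcel=V87: service='air' → inner[length_cm >= 73] → 2
parcel=V88: service='freight' → outer ELSE → 43
parcel=V90: service='freight' → outer ELSE → 43
parcel=V91: service='ground' → inner[width_cm < 49] → 2
parcel=V96: service='freight' → outer ELSE → 43
parcel=V98: service='freight' → outer ELSE → 43

43, 43, 4, 43, 2, 40, 43, 40, 2, 43, 43, 2, 43, 43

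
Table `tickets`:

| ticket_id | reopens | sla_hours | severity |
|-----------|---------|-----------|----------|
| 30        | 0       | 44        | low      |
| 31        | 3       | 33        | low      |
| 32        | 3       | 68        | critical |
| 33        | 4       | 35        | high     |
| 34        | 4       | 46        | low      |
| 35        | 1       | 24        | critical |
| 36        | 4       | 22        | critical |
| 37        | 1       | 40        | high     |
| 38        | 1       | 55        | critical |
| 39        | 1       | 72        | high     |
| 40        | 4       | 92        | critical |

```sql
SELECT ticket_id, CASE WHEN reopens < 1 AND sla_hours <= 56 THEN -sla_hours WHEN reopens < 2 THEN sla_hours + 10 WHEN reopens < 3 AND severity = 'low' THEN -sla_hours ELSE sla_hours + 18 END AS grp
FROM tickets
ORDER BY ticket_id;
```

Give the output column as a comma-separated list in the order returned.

ticket_id=30: reopens < 1 AND sla_hours <= 56 → -44
ticket_id=31: ELSE → 51
ticket_id=32: ELSE → 86
ticket_id=33: ELSE → 53
ticket_id=34: ELSE → 64
ticket_id=35: reopens < 2 → 34
ticket_id=36: ELSE → 40
ticket_id=37: reopens < 2 → 50
ticket_id=38: reopens < 2 → 65
ticket_id=39: reopens < 2 → 82
ticket_id=40: ELSE → 110

-44, 51, 86, 53, 64, 34, 40, 50, 65, 82, 110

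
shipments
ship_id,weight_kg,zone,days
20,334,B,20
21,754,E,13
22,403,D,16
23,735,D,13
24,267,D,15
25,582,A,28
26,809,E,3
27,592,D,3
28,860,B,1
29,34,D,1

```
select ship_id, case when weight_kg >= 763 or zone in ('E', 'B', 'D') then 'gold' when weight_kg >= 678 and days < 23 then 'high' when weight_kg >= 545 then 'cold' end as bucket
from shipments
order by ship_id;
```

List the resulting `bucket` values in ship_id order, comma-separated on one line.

ship_id=20: weight_kg >= 763 or zone in ('E', 'B', 'D') → gold
ship_id=21: weight_kg >= 763 or zone in ('E', 'B', 'D') → gold
ship_id=22: weight_kg >= 763 or zone in ('E', 'B', 'D') → gold
ship_id=23: weight_kg >= 763 or zone in ('E', 'B', 'D') → gold
ship_id=24: weight_kg >= 763 or zone in ('E', 'B', 'D') → gold
ship_id=25: weight_kg >= 545 → cold
ship_id=26: weight_kg >= 763 or zone in ('E', 'B', 'D') → gold
ship_id=27: weight_kg >= 763 or zone in ('E', 'B', 'D') → gold
ship_id=28: weight_kg >= 763 or zone in ('E', 'B', 'D') → gold
ship_id=29: weight_kg >= 763 or zone in ('E', 'B', 'D') → gold

gold, gold, gold, gold, gold, cold, gold, gold, gold, gold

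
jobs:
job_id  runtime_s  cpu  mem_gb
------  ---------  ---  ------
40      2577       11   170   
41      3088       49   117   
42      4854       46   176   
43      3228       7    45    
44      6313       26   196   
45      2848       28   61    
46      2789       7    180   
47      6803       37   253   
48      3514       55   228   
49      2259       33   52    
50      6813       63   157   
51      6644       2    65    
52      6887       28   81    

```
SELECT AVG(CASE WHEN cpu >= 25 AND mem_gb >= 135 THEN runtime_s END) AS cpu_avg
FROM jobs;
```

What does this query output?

job_id=40: ✗
job_id=41: ✗
job_id=42: ✓ → 4854
job_id=43: ✗
job_id=44: ✓ → 6313
job_id=45: ✗
job_id=46: ✗
job_id=47: ✓ → 6803
job_id=48: ✓ → 3514
job_id=49: ✗
job_id=50: ✓ → 6813
job_id=51: ✗
job_id=52: ✗
cpu_avg = (4854 + 6313 + 6803 + 3514 + 6813) / 5 = 5659.4

5659.4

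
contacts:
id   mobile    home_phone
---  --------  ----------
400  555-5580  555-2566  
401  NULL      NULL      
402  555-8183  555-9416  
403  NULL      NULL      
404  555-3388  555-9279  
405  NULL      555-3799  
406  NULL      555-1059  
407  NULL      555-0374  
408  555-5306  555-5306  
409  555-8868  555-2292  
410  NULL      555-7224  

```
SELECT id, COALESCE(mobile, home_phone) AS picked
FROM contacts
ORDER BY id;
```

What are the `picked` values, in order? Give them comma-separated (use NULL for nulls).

id=400: mobile=555-5580 → 555-5580
id=401: mobile=NULL, home_phone=NULL (all NULL) → NULL
id=402: mobile=555-8183 → 555-8183
id=403: mobile=NULL, home_phone=NULL (all NULL) → NULL
id=404: mobile=555-3388 → 555-3388
id=405: mobile=NULL, home_phone=555-3799 → 555-3799
id=406: mobile=NULL, home_phone=555-1059 → 555-1059
id=407: mobile=NULL, home_phone=555-0374 → 555-0374
id=408: mobile=555-5306 → 555-5306
id=409: mobile=555-8868 → 555-8868
id=410: mobile=NULL, home_phone=555-7224 → 555-7224

555-5580, NULL, 555-8183, NULL, 555-3388, 555-3799, 555-1059, 555-0374, 555-5306, 555-8868, 555-7224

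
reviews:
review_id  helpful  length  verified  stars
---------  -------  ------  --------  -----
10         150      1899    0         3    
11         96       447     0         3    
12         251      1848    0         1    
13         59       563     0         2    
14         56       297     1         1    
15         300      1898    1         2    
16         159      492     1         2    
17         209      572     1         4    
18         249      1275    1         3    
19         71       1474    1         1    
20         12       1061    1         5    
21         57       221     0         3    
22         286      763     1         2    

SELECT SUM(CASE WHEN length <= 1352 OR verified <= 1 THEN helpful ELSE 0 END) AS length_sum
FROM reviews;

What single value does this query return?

1955

review_id=10: ✓ → 150
review_id=11: ✓ → 96
review_id=12: ✓ → 251
review_id=13: ✓ → 59
review_id=14: ✓ → 56
review_id=15: ✓ → 300
review_id=16: ✓ → 159
review_id=17: ✓ → 209
review_id=18: ✓ → 249
review_id=19: ✓ → 71
review_id=20: ✓ → 12
review_id=21: ✓ → 57
review_id=22: ✓ → 286
length_sum = 150 + 96 + 251 + 59 + 56 + 300 + 159 + 209 + 249 + 71 + 12 + 57 + 286 = 1955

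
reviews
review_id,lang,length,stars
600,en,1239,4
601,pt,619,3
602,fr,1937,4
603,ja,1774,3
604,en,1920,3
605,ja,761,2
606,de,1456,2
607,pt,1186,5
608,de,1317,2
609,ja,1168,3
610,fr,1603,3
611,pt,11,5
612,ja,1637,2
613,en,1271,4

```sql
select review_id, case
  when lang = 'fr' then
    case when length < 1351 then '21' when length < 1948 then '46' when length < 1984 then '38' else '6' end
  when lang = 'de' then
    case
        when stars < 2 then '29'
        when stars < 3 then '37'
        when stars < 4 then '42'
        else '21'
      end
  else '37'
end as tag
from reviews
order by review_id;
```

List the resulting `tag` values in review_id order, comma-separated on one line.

review_id=600: lang='en' → outer ELSE → 37
review_id=601: lang='pt' → outer ELSE → 37
review_id=602: lang='fr' → inner[length < 1948] → 46
review_id=603: lang='ja' → outer ELSE → 37
review_id=604: lang='en' → outer ELSE → 37
review_id=605: lang='ja' → outer ELSE → 37
review_id=606: lang='de' → inner[stars < 3] → 37
review_id=607: lang='pt' → outer ELSE → 37
review_id=608: lang='de' → inner[stars < 3] → 37
review_id=609: lang='ja' → outer ELSE → 37
review_id=610: lang='fr' → inner[length < 1948] → 46
review_id=611: lang='pt' → outer ELSE → 37
review_id=612: lang='ja' → outer ELSE → 37
review_id=613: lang='en' → outer ELSE → 37

37, 37, 46, 37, 37, 37, 37, 37, 37, 37, 46, 37, 37, 37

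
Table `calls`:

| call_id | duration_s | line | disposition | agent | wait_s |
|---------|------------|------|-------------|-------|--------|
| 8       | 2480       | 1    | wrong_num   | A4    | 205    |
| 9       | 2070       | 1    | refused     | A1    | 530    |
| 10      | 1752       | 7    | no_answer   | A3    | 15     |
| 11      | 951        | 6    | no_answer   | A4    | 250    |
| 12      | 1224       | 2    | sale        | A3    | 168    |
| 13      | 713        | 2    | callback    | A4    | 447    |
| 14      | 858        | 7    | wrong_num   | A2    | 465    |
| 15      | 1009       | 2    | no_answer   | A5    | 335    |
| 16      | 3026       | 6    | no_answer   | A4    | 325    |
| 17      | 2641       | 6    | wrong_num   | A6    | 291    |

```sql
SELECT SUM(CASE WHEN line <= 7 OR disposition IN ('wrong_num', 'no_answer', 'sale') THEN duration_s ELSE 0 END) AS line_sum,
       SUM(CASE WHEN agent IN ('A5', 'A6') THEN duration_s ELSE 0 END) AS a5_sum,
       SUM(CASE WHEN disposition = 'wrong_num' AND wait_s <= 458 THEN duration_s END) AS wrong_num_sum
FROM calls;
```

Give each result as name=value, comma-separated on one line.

line_sum=16724, a5_sum=3650, wrong_num_sum=5121

[line_sum: line <= 7 OR disposition IN ('wrong_num', 'no_answer', 'sale')]
call_id=8: ✓ → 2480
call_id=9: ✓ → 2070
call_id=10: ✓ → 1752
call_id=11: ✓ → 951
call_id=12: ✓ → 1224
call_id=13: ✓ → 713
call_id=14: ✓ → 858
call_id=15: ✓ → 1009
call_id=16: ✓ → 3026
call_id=17: ✓ → 2641
line_sum = 2480 + 2070 + 1752 + 951 + 1224 + 713 + 858 + 1009 + 3026 + 2641 = 16724
—
[a5_sum: agent IN ('A5', 'A6')]
call_id=8: ✗
call_id=9: ✗
call_id=10: ✗
call_id=11: ✗
call_id=12: ✗
call_id=13: ✗
call_id=14: ✗
call_id=15: ✓ → 1009
call_id=16: ✗
call_id=17: ✓ → 2641
a5_sum = 1009 + 2641 = 3650
—
[wrong_num_sum: disposition = 'wrong_num' AND wait_s <= 458]
call_id=8: ✓ → 2480
call_id=9: ✗
call_id=10: ✗
call_id=11: ✗
call_id=12: ✗
call_id=13: ✗
call_id=14: ✗
call_id=15: ✗
call_id=16: ✗
call_id=17: ✓ → 2641
wrong_num_sum = 2480 + 2641 = 5121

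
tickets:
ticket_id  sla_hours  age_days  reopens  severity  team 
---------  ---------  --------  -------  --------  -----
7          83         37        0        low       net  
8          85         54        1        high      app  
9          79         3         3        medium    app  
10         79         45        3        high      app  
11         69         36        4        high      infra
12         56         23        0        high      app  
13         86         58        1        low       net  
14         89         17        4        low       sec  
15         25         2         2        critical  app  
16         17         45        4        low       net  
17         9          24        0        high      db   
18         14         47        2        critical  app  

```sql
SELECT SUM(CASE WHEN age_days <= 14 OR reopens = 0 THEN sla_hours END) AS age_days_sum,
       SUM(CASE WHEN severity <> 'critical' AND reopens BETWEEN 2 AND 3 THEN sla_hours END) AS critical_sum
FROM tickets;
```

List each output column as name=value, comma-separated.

[age_days_sum: age_days <= 14 OR reopens = 0]
ticket_id=7: ✓ → 83
ticket_id=8: ✗
ticket_id=9: ✓ → 79
ticket_id=10: ✗
ticket_id=11: ✗
ticket_id=12: ✓ → 56
ticket_id=13: ✗
ticket_id=14: ✗
ticket_id=15: ✓ → 25
ticket_id=16: ✗
ticket_id=17: ✓ → 9
ticket_id=18: ✗
age_days_sum = 83 + 79 + 56 + 25 + 9 = 252
—
[critical_sum: severity <> 'critical' AND reopens BETWEEN 2 AND 3]
ticket_id=7: ✗
ticket_id=8: ✗
ticket_id=9: ✓ → 79
ticket_id=10: ✓ → 79
ticket_id=11: ✗
ticket_id=12: ✗
ticket_id=13: ✗
ticket_id=14: ✗
ticket_id=15: ✗
ticket_id=16: ✗
ticket_id=17: ✗
ticket_id=18: ✗
critical_sum = 79 + 79 = 158

age_days_sum=252, critical_sum=158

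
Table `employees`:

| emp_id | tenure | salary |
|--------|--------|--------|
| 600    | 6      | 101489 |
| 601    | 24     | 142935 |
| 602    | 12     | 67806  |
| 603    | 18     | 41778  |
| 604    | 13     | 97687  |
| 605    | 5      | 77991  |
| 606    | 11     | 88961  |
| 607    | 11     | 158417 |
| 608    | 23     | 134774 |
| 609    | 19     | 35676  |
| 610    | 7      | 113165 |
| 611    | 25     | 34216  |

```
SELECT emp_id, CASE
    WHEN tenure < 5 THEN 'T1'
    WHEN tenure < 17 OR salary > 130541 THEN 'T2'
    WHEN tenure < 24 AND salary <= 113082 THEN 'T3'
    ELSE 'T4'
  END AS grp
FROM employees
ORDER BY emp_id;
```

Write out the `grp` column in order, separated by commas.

T2, T2, T2, T3, T2, T2, T2, T2, T2, T3, T2, T4

emp_id=600: tenure < 17 OR salary > 130541 → T2
emp_id=601: tenure < 17 OR salary > 130541 → T2
emp_id=602: tenure < 17 OR salary > 130541 → T2
emp_id=603: tenure < 24 AND salary <= 113082 → T3
emp_id=604: tenure < 17 OR salary > 130541 → T2
emp_id=605: tenure < 17 OR salary > 130541 → T2
emp_id=606: tenure < 17 OR salary > 130541 → T2
emp_id=607: tenure < 17 OR salary > 130541 → T2
emp_id=608: tenure < 17 OR salary > 130541 → T2
emp_id=609: tenure < 24 AND salary <= 113082 → T3
emp_id=610: tenure < 17 OR salary > 130541 → T2
emp_id=611: ELSE → T4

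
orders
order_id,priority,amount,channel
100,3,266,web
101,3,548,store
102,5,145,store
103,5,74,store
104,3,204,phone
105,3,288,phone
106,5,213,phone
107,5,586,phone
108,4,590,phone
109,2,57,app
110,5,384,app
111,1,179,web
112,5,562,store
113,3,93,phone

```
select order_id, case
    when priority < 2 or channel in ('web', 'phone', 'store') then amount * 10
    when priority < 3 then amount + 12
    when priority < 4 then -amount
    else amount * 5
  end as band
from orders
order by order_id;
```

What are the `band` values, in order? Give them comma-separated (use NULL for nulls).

2660, 5480, 1450, 740, 2040, 2880, 2130, 5860, 5900, 69, 1920, 1790, 5620, 930

order_id=100: priority < 2 or channel in ('web', 'phone', 'store') → 2660
order_id=101: priority < 2 or channel in ('web', 'phone', 'store') → 5480
order_id=102: priority < 2 or channel in ('web', 'phone', 'store') → 1450
order_id=103: priority < 2 or channel in ('web', 'phone', 'store') → 740
order_id=104: priority < 2 or channel in ('web', 'phone', 'store') → 2040
order_id=105: priority < 2 or channel in ('web', 'phone', 'store') → 2880
order_id=106: priority < 2 or channel in ('web', 'phone', 'store') → 2130
order_id=107: priority < 2 or channel in ('web', 'phone', 'store') → 5860
order_id=108: priority < 2 or channel in ('web', 'phone', 'store') → 5900
order_id=109: priority < 3 → 69
order_id=110: ELSE → 1920
order_id=111: priority < 2 or channel in ('web', 'phone', 'store') → 1790
order_id=112: priority < 2 or channel in ('web', 'phone', 'store') → 5620
order_id=113: priority < 2 or channel in ('web', 'phone', 'store') → 930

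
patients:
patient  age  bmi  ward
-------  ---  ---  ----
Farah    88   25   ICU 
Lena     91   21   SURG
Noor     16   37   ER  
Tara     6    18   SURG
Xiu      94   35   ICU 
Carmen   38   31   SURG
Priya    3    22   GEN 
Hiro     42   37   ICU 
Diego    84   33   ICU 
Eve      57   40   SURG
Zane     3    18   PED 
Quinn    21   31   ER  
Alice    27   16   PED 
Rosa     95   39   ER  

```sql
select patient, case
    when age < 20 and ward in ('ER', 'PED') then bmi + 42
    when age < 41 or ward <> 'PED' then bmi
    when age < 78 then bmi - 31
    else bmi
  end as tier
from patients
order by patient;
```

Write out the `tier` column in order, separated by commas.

16, 31, 33, 40, 25, 37, 21, 79, 22, 31, 39, 18, 35, 60

patient=Alice: age < 41 or ward <> 'PED' → 16
patient=Carmen: age < 41 or ward <> 'PED' → 31
patient=Diego: age < 41 or ward <> 'PED' → 33
patient=Eve: age < 41 or ward <> 'PED' → 40
patient=Farah: age < 41 or ward <> 'PED' → 25
patient=Hiro: age < 41 or ward <> 'PED' → 37
patient=Lena: age < 41 or ward <> 'PED' → 21
patient=Noor: age < 20 and ward in ('ER', 'PED') → 79
patient=Priya: age < 41 or ward <> 'PED' → 22
patient=Quinn: age < 41 or ward <> 'PED' → 31
patient=Rosa: age < 41 or ward <> 'PED' → 39
patient=Tara: age < 41 or ward <> 'PED' → 18
patient=Xiu: age < 41 or ward <> 'PED' → 35
patient=Zane: age < 20 and ward in ('ER', 'PED') → 60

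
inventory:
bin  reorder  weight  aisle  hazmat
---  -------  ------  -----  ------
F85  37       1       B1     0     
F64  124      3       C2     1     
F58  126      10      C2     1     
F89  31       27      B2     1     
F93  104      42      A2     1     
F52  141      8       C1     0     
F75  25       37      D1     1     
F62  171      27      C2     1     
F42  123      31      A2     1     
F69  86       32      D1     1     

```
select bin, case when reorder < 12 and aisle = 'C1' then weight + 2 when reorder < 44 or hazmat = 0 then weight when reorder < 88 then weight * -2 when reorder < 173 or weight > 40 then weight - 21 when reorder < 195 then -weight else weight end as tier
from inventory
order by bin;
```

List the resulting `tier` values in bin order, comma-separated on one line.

10, 8, -11, 6, -18, -64, 37, 1, 27, 21

bin=F42: reorder < 173 or weight > 40 → 10
bin=F52: reorder < 44 or hazmat = 0 → 8
bin=F58: reorder < 173 or weight > 40 → -11
bin=F62: reorder < 173 or weight > 40 → 6
bin=F64: reorder < 173 or weight > 40 → -18
bin=F69: reorder < 88 → -64
bin=F75: reorder < 44 or hazmat = 0 → 37
bin=F85: reorder < 44 or hazmat = 0 → 1
bin=F89: reorder < 44 or hazmat = 0 → 27
bin=F93: reorder < 173 or weight > 40 → 21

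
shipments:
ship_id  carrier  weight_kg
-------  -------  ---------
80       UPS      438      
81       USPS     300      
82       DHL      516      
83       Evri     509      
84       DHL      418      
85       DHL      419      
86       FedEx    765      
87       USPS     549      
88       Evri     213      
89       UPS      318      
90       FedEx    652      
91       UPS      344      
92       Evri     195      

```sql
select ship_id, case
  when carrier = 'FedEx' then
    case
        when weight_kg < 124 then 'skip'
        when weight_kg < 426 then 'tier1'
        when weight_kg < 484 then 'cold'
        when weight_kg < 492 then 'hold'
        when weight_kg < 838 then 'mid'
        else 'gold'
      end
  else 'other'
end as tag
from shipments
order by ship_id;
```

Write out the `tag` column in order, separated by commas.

ship_id=80: carrier='UPS' → outer ELSE → other
ship_id=81: carrier='USPS' → outer ELSE → other
ship_id=82: carrier='DHL' → outer ELSE → other
ship_id=83: carrier='Evri' → outer ELSE → other
ship_id=84: carrier='DHL' → outer ELSE → other
ship_id=85: carrier='DHL' → outer ELSE → other
ship_id=86: carrier='FedEx' → inner[weight_kg < 838] → mid
ship_id=87: carrier='USPS' → outer ELSE → other
ship_id=88: carrier='Evri' → outer ELSE → other
ship_id=89: carrier='UPS' → outer ELSE → other
ship_id=90: carrier='FedEx' → inner[weight_kg < 838] → mid
ship_id=91: carrier='UPS' → outer ELSE → other
ship_id=92: carrier='Evri' → outer ELSE → other

other, other, other, other, other, other, mid, other, other, other, mid, other, other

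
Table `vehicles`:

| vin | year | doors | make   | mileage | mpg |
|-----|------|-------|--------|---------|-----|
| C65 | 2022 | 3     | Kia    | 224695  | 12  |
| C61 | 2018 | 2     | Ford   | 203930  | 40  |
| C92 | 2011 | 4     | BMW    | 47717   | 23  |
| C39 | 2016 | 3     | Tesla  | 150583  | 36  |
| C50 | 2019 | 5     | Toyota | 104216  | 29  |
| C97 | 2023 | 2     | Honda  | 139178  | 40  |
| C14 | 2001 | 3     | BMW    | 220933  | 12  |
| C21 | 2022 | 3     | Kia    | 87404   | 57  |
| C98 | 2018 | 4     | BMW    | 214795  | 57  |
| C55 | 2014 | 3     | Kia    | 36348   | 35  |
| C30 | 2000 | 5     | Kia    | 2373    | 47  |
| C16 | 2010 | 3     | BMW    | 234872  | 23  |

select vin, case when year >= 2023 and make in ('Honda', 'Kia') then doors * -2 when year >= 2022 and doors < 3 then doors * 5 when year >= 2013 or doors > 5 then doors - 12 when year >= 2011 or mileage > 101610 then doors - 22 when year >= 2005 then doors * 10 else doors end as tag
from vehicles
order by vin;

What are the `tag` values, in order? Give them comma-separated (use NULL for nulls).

-19, -19, -9, 5, -9, -7, -9, -10, -9, -18, -4, -8

vin=C14: year >= 2011 or mileage > 101610 → -19
vin=C16: year >= 2011 or mileage > 101610 → -19
vin=C21: year >= 2013 or doors > 5 → -9
vin=C30: ELSE → 5
vin=C39: year >= 2013 or doors > 5 → -9
vin=C50: year >= 2013 or doors > 5 → -7
vin=C55: year >= 2013 or doors > 5 → -9
vin=C61: year >= 2013 or doors > 5 → -10
vin=C65: year >= 2013 or doors > 5 → -9
vin=C92: year >= 2011 or mileage > 101610 → -18
vin=C97: year >= 2023 and make in ('Honda', 'Kia') → -4
vin=C98: year >= 2013 or doors > 5 → -8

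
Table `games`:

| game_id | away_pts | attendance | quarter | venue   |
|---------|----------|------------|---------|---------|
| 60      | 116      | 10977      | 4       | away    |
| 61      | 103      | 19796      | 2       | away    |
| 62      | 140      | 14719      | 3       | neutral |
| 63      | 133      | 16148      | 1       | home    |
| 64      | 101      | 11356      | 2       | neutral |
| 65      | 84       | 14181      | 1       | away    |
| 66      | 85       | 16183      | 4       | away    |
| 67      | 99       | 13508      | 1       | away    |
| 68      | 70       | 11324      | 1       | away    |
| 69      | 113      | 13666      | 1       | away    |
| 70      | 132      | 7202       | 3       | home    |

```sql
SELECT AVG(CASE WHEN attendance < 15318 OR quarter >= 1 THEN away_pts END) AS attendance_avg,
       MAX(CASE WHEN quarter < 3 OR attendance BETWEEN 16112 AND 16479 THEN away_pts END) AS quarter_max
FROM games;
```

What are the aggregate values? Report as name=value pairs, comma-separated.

attendance_avg=106.9090909091, quarter_max=133

[attendance_avg: attendance < 15318 OR quarter >= 1]
game_id=60: ✓ → 116
game_id=61: ✓ → 103
game_id=62: ✓ → 140
game_id=63: ✓ → 133
game_id=64: ✓ → 101
game_id=65: ✓ → 84
game_id=66: ✓ → 85
game_id=67: ✓ → 99
game_id=68: ✓ → 70
game_id=69: ✓ → 113
game_id=70: ✓ → 132
attendance_avg = (116 + 103 + 140 + 133 + 101 + 84 + 85 + 99 + 70 + 113 + 132) / 11 = 106.9090909091
—
[quarter_max: quarter < 3 OR attendance BETWEEN 16112 AND 16479]
game_id=60: ✗
game_id=61: ✓ → 103
game_id=62: ✗
game_id=63: ✓ → 133
game_id=64: ✓ → 101
game_id=65: ✓ → 84
game_id=66: ✓ → 85
game_id=67: ✓ → 99
game_id=68: ✓ → 70
game_id=69: ✓ → 113
game_id=70: ✗
quarter_max = MAX(103, 133, 101, 84, 85, 99, 70, 113) = 133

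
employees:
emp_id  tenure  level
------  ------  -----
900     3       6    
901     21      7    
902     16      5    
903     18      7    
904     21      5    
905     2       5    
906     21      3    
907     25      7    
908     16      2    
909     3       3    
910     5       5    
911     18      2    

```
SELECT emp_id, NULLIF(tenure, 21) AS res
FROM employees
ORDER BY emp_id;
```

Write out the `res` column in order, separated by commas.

3, NULL, 16, 18, NULL, 2, NULL, 25, 16, 3, 5, 18

emp_id=900: tenure=3 vs 21: differ → 3
emp_id=901: tenure=21 vs 21: equal → NULL
emp_id=902: tenure=16 vs 21: differ → 16
emp_id=903: tenure=18 vs 21: differ → 18
emp_id=904: tenure=21 vs 21: equal → NULL
emp_id=905: tenure=2 vs 21: differ → 2
emp_id=906: tenure=21 vs 21: equal → NULL
emp_id=907: tenure=25 vs 21: differ → 25
emp_id=908: tenure=16 vs 21: differ → 16
emp_id=909: tenure=3 vs 21: differ → 3
emp_id=910: tenure=5 vs 21: differ → 5
emp_id=911: tenure=18 vs 21: differ → 18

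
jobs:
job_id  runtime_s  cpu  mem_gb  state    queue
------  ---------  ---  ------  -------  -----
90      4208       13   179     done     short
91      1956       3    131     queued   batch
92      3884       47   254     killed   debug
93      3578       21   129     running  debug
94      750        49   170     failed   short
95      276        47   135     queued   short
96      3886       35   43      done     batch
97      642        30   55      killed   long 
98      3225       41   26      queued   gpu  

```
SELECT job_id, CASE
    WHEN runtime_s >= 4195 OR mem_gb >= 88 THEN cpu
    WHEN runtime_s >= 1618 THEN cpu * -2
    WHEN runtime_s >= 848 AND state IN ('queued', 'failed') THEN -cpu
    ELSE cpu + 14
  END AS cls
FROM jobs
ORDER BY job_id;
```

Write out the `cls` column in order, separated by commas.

13, 3, 47, 21, 49, 47, -70, 44, -82

job_id=90: runtime_s >= 4195 OR mem_gb >= 88 → 13
job_id=91: runtime_s >= 4195 OR mem_gb >= 88 → 3
job_id=92: runtime_s >= 4195 OR mem_gb >= 88 → 47
job_id=93: runtime_s >= 4195 OR mem_gb >= 88 → 21
job_id=94: runtime_s >= 4195 OR mem_gb >= 88 → 49
job_id=95: runtime_s >= 4195 OR mem_gb >= 88 → 47
job_id=96: runtime_s >= 1618 → -70
job_id=97: ELSE → 44
job_id=98: runtime_s >= 1618 → -82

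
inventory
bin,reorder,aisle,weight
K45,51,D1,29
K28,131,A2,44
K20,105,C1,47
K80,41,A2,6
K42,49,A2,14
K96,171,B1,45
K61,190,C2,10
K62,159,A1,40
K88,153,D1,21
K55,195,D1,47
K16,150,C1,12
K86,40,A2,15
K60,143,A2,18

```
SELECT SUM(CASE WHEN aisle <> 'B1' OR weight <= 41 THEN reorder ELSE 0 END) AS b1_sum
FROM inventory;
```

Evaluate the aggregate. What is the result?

bin=K45: ✓ → 51
bin=K28: ✓ → 131
bin=K20: ✓ → 105
bin=K80: ✓ → 41
bin=K42: ✓ → 49
bin=K96: ✗
bin=K61: ✓ → 190
bin=K62: ✓ → 159
bin=K88: ✓ → 153
bin=K55: ✓ → 195
bin=K16: ✓ → 150
bin=K86: ✓ → 40
bin=K60: ✓ → 143
b1_sum = 51 + 131 + 105 + 41 + 49 + 190 + 159 + 153 + 195 + 150 + 40 + 143 = 1407

1407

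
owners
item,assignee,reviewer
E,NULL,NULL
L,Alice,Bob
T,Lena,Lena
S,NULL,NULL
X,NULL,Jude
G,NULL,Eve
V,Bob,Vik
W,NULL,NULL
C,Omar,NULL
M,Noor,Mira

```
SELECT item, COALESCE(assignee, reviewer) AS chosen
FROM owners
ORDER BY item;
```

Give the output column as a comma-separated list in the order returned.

Omar, NULL, Eve, Alice, Noor, NULL, Lena, Bob, NULL, Jude

item=C: assignee=Omar → Omar
item=E: assignee=NULL, reviewer=NULL (all NULL) → NULL
item=G: assignee=NULL, reviewer=Eve → Eve
item=L: assignee=Alice → Alice
item=M: assignee=Noor → Noor
item=S: assignee=NULL, reviewer=NULL (all NULL) → NULL
item=T: assignee=Lena → Lena
item=V: assignee=Bob → Bob
item=W: assignee=NULL, reviewer=NULL (all NULL) → NULL
item=X: assignee=NULL, reviewer=Jude → Jude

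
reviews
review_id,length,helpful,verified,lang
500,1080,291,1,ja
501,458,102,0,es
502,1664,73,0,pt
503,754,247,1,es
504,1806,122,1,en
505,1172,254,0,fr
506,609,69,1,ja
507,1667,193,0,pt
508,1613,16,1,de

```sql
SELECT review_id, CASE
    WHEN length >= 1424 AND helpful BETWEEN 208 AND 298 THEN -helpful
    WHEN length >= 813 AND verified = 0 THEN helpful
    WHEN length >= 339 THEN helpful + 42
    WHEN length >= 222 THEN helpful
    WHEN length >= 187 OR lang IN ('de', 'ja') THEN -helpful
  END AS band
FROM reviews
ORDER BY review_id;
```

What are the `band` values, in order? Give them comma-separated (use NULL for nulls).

review_id=500: length >= 339 → 333
review_id=501: length >= 339 → 144
review_id=502: length >= 813 AND verified = 0 → 73
review_id=503: length >= 339 → 289
review_id=504: length >= 339 → 164
review_id=505: length >= 813 AND verified = 0 → 254
review_id=506: length >= 339 → 111
review_id=507: length >= 813 AND verified = 0 → 193
review_id=508: length >= 339 → 58

333, 144, 73, 289, 164, 254, 111, 193, 58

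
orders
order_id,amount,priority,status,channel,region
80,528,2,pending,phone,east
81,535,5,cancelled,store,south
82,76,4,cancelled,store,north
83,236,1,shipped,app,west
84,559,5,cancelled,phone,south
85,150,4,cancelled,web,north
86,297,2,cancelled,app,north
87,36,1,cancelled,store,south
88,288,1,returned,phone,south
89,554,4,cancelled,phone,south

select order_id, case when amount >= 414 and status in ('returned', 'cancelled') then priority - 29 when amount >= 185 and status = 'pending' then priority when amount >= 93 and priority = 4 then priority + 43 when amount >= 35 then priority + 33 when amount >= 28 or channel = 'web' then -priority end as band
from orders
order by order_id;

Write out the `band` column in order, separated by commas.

order_id=80: amount >= 185 and status = 'pending' → 2
order_id=81: amount >= 414 and status in ('returned', 'cancelled') → -24
order_id=82: amount >= 35 → 37
order_id=83: amount >= 35 → 34
order_id=84: amount >= 414 and status in ('returned', 'cancelled') → -24
order_id=85: amount >= 93 and priority = 4 → 47
order_id=86: amount >= 35 → 35
order_id=87: amount >= 35 → 34
order_id=88: amount >= 35 → 34
order_id=89: amount >= 414 and status in ('returned', 'cancelled') → -25

2, -24, 37, 34, -24, 47, 35, 34, 34, -25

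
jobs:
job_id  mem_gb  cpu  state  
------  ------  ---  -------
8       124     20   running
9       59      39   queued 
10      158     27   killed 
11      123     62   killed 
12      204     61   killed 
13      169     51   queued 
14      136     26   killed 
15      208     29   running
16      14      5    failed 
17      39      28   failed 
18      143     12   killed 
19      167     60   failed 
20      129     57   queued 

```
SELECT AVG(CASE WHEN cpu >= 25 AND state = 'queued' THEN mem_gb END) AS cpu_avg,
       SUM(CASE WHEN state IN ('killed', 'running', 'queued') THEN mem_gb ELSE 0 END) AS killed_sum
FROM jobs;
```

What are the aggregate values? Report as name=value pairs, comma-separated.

cpu_avg=119, killed_sum=1453

[cpu_avg: cpu >= 25 AND state = 'queued']
job_id=8: ✗
job_id=9: ✓ → 59
job_id=10: ✗
job_id=11: ✗
job_id=12: ✗
job_id=13: ✓ → 169
job_id=14: ✗
job_id=15: ✗
job_id=16: ✗
job_id=17: ✗
job_id=18: ✗
job_id=19: ✗
job_id=20: ✓ → 129
cpu_avg = (59 + 169 + 129) / 3 = 119
—
[killed_sum: state IN ('killed', 'running', 'queued')]
job_id=8: ✓ → 124
job_id=9: ✓ → 59
job_id=10: ✓ → 158
job_id=11: ✓ → 123
job_id=12: ✓ → 204
job_id=13: ✓ → 169
job_id=14: ✓ → 136
job_id=15: ✓ → 208
job_id=16: ✗
job_id=17: ✗
job_id=18: ✓ → 143
job_id=19: ✗
job_id=20: ✓ → 129
killed_sum = 124 + 59 + 158 + 123 + 204 + 169 + 136 + 208 + 143 + 129 = 1453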